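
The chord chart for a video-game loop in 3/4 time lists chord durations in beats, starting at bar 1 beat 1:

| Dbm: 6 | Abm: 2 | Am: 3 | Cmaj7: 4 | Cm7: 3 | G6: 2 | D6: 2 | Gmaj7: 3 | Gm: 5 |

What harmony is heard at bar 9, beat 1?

Beat 1 of bar 9 is beat (9−1)×3 + 1 = 25 overall.
Running totals: Dbm ends at 6, Abm ends at 8, Am ends at 11, Cmaj7 ends at 15, Cm7 ends at 18, G6 ends at 20, D6 ends at 22, Gmaj7 ends at 25.
Beat 25 falls within Gmaj7.

Gmaj7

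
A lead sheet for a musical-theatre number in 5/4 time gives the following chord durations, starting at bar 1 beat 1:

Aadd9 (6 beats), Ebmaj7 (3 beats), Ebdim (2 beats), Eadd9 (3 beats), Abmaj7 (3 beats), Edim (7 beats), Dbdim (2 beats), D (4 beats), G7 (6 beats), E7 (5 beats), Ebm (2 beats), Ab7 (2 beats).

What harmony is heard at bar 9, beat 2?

Beat 2 of bar 9 is beat (9−1)×5 + 2 = 42 overall.
Running totals: Aadd9 ends at 6, Ebmaj7 ends at 9, Ebdim ends at 11, Eadd9 ends at 14, Abmaj7 ends at 17, Edim ends at 24, Dbdim ends at 26, D ends at 30, G7 ends at 36, E7 ends at 41, Ebm ends at 43.
Beat 42 falls within Ebm.

Ebm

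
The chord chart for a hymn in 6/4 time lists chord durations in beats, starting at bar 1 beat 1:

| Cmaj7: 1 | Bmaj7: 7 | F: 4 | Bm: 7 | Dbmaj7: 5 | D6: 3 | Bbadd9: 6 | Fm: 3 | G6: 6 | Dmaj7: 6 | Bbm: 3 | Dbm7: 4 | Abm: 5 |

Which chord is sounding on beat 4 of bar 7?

G6

Beat 4 of bar 7 is beat (7−1)×6 + 4 = 40 overall.
Running totals: Cmaj7 ends at 1, Bmaj7 ends at 8, F ends at 12, Bm ends at 19, Dbmaj7 ends at 24, D6 ends at 27, Bbadd9 ends at 33, Fm ends at 36, G6 ends at 42.
Beat 40 falls within G6.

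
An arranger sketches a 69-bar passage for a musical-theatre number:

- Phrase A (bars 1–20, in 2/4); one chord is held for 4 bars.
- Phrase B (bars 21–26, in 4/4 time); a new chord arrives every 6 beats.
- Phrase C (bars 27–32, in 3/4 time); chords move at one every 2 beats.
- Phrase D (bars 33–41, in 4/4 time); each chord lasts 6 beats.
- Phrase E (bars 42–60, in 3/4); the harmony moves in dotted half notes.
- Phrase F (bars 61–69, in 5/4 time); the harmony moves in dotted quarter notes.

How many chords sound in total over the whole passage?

A: 20 bars × 2 beats = 40 beats; 8 beats/chord → 5 chords.
B: 6 bars × 4 beats = 24 beats; 6 beats/chord → 4 chords.
C: 6 bars × 3 beats = 18 beats; 2 beats/chord → 9 chords.
D: 9 bars × 4 beats = 36 beats; 6 beats/chord → 6 chords.
E: 19 bars × 3 beats = 57 beats; 3 beats/chord → 19 chords.
F: 9 bars × 5 beats = 45 beats; 1.5 beats/chord → 30 chords.
Total: 5 + 4 + 9 + 6 + 19 + 30 = 73.

73 chords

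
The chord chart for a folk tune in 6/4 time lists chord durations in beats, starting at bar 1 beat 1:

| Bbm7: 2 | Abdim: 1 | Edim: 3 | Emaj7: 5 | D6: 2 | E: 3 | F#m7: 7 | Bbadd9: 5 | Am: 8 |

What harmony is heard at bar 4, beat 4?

Beat 4 of bar 4 is beat (4−1)×6 + 4 = 22 overall.
Running totals: Bbm7 ends at 2, Abdim ends at 3, Edim ends at 6, Emaj7 ends at 11, D6 ends at 13, E ends at 16, F#m7 ends at 23.
Beat 22 falls within F#m7.

F#m7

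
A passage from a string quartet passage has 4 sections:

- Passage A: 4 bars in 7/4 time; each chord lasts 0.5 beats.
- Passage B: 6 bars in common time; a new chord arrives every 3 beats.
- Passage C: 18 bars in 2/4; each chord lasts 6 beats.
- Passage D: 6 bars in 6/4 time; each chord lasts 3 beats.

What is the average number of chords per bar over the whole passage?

41/17 chords per bar

A: 4 bars of 7 beats is 28 beats; at 0.5 beats each that's 56 chords.
B: 6 bars of 4 beats is 24 beats; at 3 beats each that's 8 chords.
C: 18 bars of 2 beats is 36 beats; at 6 beats each that's 6 chords.
D: 6 bars of 6 beats is 36 beats; at 3 beats each that's 12 chords.
Overall: 82 chords over 34 bars → 82/34 = 41/17 chords per bar.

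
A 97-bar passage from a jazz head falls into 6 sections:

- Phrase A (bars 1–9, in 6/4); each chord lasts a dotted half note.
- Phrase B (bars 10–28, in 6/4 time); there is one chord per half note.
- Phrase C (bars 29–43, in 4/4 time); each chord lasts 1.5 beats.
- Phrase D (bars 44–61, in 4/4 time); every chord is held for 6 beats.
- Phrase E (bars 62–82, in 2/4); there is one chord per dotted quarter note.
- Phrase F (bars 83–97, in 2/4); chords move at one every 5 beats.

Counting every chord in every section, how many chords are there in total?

A: 9 bars × 6 beats = 54 beats; 3 beats/chord → 18 chords.
B: 19 bars × 6 beats = 114 beats; 2 beats/chord → 57 chords.
C: 15 bars × 4 beats = 60 beats; 1.5 beats/chord → 40 chords.
D: 18 bars × 4 beats = 72 beats; 6 beats/chord → 12 chords.
E: 21 bars × 2 beats = 42 beats; 1.5 beats/chord → 28 chords.
F: 15 bars × 2 beats = 30 beats; 5 beats/chord → 6 chords.
Total: 18 + 57 + 40 + 12 + 28 + 6 = 161.

161 chords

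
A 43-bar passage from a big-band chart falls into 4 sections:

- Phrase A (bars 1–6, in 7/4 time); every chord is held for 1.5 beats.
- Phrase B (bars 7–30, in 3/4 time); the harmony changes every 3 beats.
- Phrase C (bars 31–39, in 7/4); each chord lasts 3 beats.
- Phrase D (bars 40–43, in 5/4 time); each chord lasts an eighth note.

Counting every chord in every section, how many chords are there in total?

A: 6·7 = 42 beats, 42/1.5 = 28 chords.
B: 24·3 = 72 beats, 72/3 = 24 chords.
C: 9·7 = 63 beats, 63/3 = 21 chords.
D: 4·5 = 20 beats, 20/0.5 = 40 chords.
Total: 28 + 24 + 21 + 40 = 113.

113 chords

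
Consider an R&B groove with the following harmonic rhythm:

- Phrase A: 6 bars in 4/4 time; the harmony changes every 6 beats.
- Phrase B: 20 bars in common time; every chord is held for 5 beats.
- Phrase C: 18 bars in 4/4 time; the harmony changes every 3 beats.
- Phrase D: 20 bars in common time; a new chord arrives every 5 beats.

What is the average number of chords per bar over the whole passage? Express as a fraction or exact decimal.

15/16 chords per bar

A: 6 bars of 4 beats is 24 beats; at 6 beats each that's 4 chords.
B: 20 bars of 4 beats is 80 beats; at 5 beats each that's 16 chords.
C: 18 bars of 4 beats is 72 beats; at 3 beats each that's 24 chords.
D: 20 bars of 4 beats is 80 beats; at 5 beats each that's 16 chords.
Overall: 60 chords over 64 bars → 60/64 = 15/16 chords per bar.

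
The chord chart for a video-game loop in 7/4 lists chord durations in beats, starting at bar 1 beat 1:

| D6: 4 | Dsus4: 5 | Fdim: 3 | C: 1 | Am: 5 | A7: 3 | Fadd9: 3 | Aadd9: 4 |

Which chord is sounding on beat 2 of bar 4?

Beat 2 of bar 4 is beat (4−1)×7 + 2 = 23 overall.
Running totals: D6 ends at 4, Dsus4 ends at 9, Fdim ends at 12, C ends at 13, Am ends at 18, A7 ends at 21, Fadd9 ends at 24.
Beat 23 falls within Fadd9.

Fadd9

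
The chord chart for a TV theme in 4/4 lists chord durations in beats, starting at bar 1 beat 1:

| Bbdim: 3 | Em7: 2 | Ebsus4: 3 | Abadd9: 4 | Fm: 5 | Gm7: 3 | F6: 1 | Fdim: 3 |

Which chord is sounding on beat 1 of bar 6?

F6

Beat 1 of bar 6 is beat (6−1)×4 + 1 = 21 overall.
Running totals: Bbdim ends at 3, Em7 ends at 5, Ebsus4 ends at 8, Abadd9 ends at 12, Fm ends at 17, Gm7 ends at 20, F6 ends at 21.
Beat 21 falls within F6.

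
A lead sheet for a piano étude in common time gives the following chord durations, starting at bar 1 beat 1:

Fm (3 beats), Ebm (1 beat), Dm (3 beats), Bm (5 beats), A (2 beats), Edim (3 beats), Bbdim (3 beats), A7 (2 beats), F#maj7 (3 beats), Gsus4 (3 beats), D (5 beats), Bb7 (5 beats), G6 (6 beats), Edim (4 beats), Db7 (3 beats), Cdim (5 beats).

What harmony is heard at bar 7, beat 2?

Beat 2 of bar 7 is beat (7−1)×4 + 2 = 26 overall.
Running totals: Fm ends at 3, Ebm ends at 4, Dm ends at 7, Bm ends at 12, A ends at 14, Edim ends at 17, Bbdim ends at 20, A7 ends at 22, F#maj7 ends at 25, Gsus4 ends at 28.
Beat 26 falls within Gsus4.

Gsus4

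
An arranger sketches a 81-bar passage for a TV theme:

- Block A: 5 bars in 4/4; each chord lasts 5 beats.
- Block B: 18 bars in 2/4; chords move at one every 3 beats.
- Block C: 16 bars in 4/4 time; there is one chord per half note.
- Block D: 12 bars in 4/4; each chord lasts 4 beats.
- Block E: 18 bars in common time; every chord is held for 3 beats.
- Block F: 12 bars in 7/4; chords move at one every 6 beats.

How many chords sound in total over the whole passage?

98 chords

A has 20 beats and chords last 5 each, so 4 chords.
B has 36 beats and chords last 3 each, so 12 chords.
C has 64 beats and chords last 2 each, so 32 chords.
D has 48 beats and chords last 4 each, so 12 chords.
E has 72 beats and chords last 3 each, so 24 chords.
F has 84 beats and chords last 6 each, so 14 chords.
Total: 4 + 12 + 32 + 12 + 24 + 14 = 98.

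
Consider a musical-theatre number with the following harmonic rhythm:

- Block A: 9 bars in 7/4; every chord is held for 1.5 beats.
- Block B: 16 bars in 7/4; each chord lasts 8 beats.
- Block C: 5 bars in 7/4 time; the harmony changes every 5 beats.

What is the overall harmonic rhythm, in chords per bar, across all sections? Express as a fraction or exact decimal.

2.1 chords per bar

A: 9 × 7 = 63 beats ÷ 1.5 = 42 chords.
B: 16 × 7 = 112 beats ÷ 8 = 14 chords.
C: 5 × 7 = 35 beats ÷ 5 = 7 chords.
Overall: 63 chords over 30 bars → 63/30 = 2.1 chords per bar.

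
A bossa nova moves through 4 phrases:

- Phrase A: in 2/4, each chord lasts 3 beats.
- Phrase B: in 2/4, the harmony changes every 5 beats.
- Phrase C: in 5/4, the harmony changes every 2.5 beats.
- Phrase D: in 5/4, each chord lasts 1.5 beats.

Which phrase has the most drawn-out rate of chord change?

Phrase B

A: each chord is 3 beats in 2/4, so 2/3 per bar.
B: each chord is 5 beats in 2/4, so 0.4 per bar.
C: each chord is 2.5 beats in 5/4, so 2 per bar.
D: each chord is 1.5 beats in 5/4, so 10/3 per bar.
Slowest is B at 0.4 chords/bar.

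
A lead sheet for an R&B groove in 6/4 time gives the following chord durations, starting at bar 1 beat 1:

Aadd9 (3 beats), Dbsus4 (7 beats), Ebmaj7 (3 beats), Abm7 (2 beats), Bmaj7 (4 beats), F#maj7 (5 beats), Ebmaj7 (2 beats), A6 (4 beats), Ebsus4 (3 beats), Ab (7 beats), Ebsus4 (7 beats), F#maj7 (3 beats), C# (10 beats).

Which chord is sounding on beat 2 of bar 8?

Ebsus4

Beat 2 of bar 8 is beat (8−1)×6 + 2 = 44 overall.
Running totals: Aadd9 ends at 3, Dbsus4 ends at 10, Ebmaj7 ends at 13, Abm7 ends at 15, Bmaj7 ends at 19, F#maj7 ends at 24, Ebmaj7 ends at 26, A6 ends at 30, Ebsus4 ends at 33, Ab ends at 40, Ebsus4 ends at 47.
Beat 44 falls within Ebsus4.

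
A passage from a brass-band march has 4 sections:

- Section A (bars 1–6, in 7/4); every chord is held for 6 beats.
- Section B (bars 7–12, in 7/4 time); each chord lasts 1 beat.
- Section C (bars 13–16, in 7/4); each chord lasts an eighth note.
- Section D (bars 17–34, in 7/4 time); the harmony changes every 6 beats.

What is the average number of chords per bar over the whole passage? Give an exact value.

A: 6 bars of 7 beats is 42 beats; at 6 beats each that's 7 chords.
B: 6 bars of 7 beats is 42 beats; at 1 beat each that's 42 chords.
C: 4 bars of 7 beats is 28 beats; at 0.5 beats each that's 56 chords.
D: 18 bars of 7 beats is 126 beats; at 6 beats each that's 21 chords.
Overall: 126 chords over 34 bars → 126/34 = 63/17 chords per bar.

63/17 chords per bar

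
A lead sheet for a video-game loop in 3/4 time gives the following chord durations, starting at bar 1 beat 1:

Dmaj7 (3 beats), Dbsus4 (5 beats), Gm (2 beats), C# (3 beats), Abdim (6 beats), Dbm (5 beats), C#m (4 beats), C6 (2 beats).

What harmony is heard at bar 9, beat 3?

Beat 3 of bar 9 is beat (9−1)×3 + 3 = 27 overall.
Running totals: Dmaj7 ends at 3, Dbsus4 ends at 8, Gm ends at 10, C# ends at 13, Abdim ends at 19, Dbm ends at 24, C#m ends at 28.
Beat 27 falls within C#m.

C#m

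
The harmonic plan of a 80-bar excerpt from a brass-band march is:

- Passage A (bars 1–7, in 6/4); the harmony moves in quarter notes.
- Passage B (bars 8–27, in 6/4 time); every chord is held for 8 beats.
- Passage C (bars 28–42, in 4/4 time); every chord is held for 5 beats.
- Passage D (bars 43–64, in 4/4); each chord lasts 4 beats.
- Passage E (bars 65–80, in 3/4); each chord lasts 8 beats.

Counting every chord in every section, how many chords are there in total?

A: 7 bars × 6 beats = 42 beats; 1 beat/chord → 42 chords.
B: 20 bars × 6 beats = 120 beats; 8 beats/chord → 15 chords.
C: 15 bars × 4 beats = 60 beats; 5 beats/chord → 12 chords.
D: 22 bars × 4 beats = 88 beats; 4 beats/chord → 22 chords.
E: 16 bars × 3 beats = 48 beats; 8 beats/chord → 6 chords.
Total: 42 + 15 + 12 + 22 + 6 = 97.

97 chords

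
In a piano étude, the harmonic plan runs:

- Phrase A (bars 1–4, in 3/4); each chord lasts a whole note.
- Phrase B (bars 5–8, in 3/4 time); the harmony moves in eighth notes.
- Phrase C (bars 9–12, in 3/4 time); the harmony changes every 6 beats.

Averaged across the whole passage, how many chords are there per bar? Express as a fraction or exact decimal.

A: 4 bars of 3 beats is 12 beats; at 4 beats each that's 3 chords.
B: 4 bars of 3 beats is 12 beats; at 0.5 beats each that's 24 chords.
C: 4 bars of 3 beats is 12 beats; at 6 beats each that's 2 chords.
Overall: 29 chords over 12 bars → 29/12 = 29/12 chords per bar.

29/12 chords per bar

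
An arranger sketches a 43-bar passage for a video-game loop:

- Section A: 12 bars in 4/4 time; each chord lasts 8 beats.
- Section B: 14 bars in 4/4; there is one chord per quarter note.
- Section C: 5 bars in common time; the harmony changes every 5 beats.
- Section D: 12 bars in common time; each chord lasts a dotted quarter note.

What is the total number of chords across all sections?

98 chords

A: 12·4 = 48 beats, 48/8 = 6 chords.
B: 14·4 = 56 beats, 56/1 = 56 chords.
C: 5·4 = 20 beats, 20/5 = 4 chords.
D: 12·4 = 48 beats, 48/1.5 = 32 chords.
Total: 6 + 56 + 4 + 32 = 98.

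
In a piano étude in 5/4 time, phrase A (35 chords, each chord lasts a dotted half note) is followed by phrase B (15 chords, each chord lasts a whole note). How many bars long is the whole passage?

A: 35 × 3 = 105 beats = 21 bars.
B: 15 × 4 = 60 beats = 12 bars.
Total: 21 + 12 = 33 bars.

33 bars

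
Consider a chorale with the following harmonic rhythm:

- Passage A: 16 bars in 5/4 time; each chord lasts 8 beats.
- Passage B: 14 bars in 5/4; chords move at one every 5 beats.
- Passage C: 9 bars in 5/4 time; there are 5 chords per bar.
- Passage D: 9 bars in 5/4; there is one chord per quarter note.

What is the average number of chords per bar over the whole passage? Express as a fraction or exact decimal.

2.375 chords per bar

A: 16 × 5 = 80 beats ÷ 8 = 10 chords.
B: 14 × 5 = 70 beats ÷ 5 = 14 chords.
C: 9 × 5 = 45 beats ÷ 1 = 45 chords.
D: 9 × 5 = 45 beats ÷ 1 = 45 chords.
Overall: 114 chords over 48 bars → 114/48 = 2.375 chords per bar.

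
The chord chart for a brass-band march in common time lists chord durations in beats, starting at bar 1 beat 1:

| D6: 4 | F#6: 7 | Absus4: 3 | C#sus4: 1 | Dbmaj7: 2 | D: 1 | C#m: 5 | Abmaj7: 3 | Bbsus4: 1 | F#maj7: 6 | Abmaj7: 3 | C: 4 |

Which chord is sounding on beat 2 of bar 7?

Abmaj7

Beat 2 of bar 7 is beat (7−1)×4 + 2 = 26 overall.
Running totals: D6 ends at 4, F#6 ends at 11, Absus4 ends at 14, C#sus4 ends at 15, Dbmaj7 ends at 17, D ends at 18, C#m ends at 23, Abmaj7 ends at 26.
Beat 26 falls within Abmaj7.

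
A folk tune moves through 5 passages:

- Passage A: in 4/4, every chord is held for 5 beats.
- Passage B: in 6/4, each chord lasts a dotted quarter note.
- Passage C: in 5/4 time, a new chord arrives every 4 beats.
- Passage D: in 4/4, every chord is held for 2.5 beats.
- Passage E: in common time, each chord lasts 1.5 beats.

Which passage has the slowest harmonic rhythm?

Passage A

A: each chord is 5 beats in 4/4, so 0.8 per bar.
B: each chord is 1.5 beats in 6/4, so 4 per bar.
C: each chord is 4 beats in 5/4, so 1.25 per bar.
D: each chord is 2.5 beats in 4/4, so 1.6 per bar.
E: each chord is 1.5 beats in 4/4, so 8/3 per bar.
Slowest is A at 0.8 chords/bar.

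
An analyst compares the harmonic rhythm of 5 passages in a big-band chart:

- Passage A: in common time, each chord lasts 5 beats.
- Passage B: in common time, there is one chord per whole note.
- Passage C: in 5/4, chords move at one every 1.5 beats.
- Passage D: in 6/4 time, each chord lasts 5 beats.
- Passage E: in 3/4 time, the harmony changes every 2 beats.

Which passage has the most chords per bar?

Passage C

A: each chord is 5 beats in 4/4, so 0.8 per bar.
B: each chord is 4 beats in 4/4, so 1 per bar.
C: each chord is 1.5 beats in 5/4, so 10/3 per bar.
D: each chord is 5 beats in 6/4, so 1.2 per bar.
E: each chord is 2 beats in 3/4, so 1.5 per bar.
Fastest is C at 10/3 chords/bar.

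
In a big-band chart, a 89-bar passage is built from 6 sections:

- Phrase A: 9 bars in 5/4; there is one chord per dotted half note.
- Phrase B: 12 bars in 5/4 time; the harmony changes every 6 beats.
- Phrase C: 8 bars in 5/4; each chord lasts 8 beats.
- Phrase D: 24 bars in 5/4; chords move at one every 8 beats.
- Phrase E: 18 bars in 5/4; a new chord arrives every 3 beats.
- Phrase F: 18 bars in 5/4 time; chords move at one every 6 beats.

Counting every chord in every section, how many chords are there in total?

A has 45 beats and chords last 3 each, so 15 chords.
B has 60 beats and chords last 6 each, so 10 chords.
C has 40 beats and chords last 8 each, so 5 chords.
D has 120 beats and chords last 8 each, so 15 chords.
E has 90 beats and chords last 3 each, so 30 chords.
F has 90 beats and chords last 6 each, so 15 chords.
Total: 15 + 10 + 5 + 15 + 30 + 15 = 90.

90 chords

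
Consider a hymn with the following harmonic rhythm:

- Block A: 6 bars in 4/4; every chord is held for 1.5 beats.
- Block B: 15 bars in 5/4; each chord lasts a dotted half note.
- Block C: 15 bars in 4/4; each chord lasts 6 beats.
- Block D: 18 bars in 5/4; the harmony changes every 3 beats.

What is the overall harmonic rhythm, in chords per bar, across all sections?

1.5 chords per bar

A: 6 × 4 = 24 beats ÷ 1.5 = 16 chords.
B: 15 × 5 = 75 beats ÷ 3 = 25 chords.
C: 15 × 4 = 60 beats ÷ 6 = 10 chords.
D: 18 × 5 = 90 beats ÷ 3 = 30 chords.
Overall: 81 chords over 54 bars → 81/54 = 1.5 chords per bar.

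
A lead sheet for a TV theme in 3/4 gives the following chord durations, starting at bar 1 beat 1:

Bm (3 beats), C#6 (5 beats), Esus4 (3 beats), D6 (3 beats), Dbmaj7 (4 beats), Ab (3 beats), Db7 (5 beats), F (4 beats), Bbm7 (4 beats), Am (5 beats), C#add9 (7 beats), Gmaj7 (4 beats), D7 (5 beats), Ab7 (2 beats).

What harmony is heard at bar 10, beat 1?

Beat 1 of bar 10 is beat (10−1)×3 + 1 = 28 overall.
Running totals: Bm ends at 3, C#6 ends at 8, Esus4 ends at 11, D6 ends at 14, Dbmaj7 ends at 18, Ab ends at 21, Db7 ends at 26, F ends at 30.
Beat 28 falls within F.

F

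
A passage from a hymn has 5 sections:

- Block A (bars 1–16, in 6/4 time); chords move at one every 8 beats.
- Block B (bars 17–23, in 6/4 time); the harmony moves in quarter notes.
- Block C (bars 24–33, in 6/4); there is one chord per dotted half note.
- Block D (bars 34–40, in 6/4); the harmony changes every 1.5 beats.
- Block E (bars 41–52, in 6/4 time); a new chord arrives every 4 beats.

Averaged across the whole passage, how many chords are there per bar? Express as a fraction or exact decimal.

30/13 chords per bar

A: 16 × 6 = 96 beats ÷ 8 = 12 chords.
B: 7 × 6 = 42 beats ÷ 1 = 42 chords.
C: 10 × 6 = 60 beats ÷ 3 = 20 chords.
D: 7 × 6 = 42 beats ÷ 1.5 = 28 chords.
E: 12 × 6 = 72 beats ÷ 4 = 18 chords.
Overall: 120 chords over 52 bars → 120/52 = 30/13 chords per bar.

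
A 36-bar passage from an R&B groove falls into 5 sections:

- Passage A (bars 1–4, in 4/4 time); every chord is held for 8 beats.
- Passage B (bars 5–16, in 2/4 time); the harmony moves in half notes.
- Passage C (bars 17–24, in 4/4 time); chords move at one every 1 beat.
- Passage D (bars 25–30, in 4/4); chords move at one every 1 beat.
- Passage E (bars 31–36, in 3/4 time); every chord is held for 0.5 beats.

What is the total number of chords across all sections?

106 chords

A: 4 bars × 4 beats = 16 beats; 8 beats/chord → 2 chords.
B: 12 bars × 2 beats = 24 beats; 2 beats/chord → 12 chords.
C: 8 bars × 4 beats = 32 beats; 1 beat/chord → 32 chords.
D: 6 bars × 4 beats = 24 beats; 1 beat/chord → 24 chords.
E: 6 bars × 3 beats = 18 beats; 0.5 beats/chord → 36 chords.
Total: 2 + 12 + 32 + 24 + 36 = 106.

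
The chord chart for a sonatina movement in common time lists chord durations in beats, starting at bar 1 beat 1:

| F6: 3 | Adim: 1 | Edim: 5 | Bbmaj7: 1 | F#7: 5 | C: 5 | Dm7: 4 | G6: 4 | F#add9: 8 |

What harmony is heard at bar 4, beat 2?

F#7

Beat 2 of bar 4 is beat (4−1)×4 + 2 = 14 overall.
Running totals: F6 ends at 3, Adim ends at 4, Edim ends at 9, Bbmaj7 ends at 10, F#7 ends at 15.
Beat 14 falls within F#7.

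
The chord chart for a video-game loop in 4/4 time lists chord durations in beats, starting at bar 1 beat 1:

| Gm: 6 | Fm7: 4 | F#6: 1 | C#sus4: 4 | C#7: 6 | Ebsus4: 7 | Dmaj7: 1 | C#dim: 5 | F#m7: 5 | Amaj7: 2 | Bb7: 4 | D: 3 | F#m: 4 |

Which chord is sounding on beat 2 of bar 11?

Bb7

Beat 2 of bar 11 is beat (11−1)×4 + 2 = 42 overall.
Running totals: Gm ends at 6, Fm7 ends at 10, F#6 ends at 11, C#sus4 ends at 15, C#7 ends at 21, Ebsus4 ends at 28, Dmaj7 ends at 29, C#dim ends at 34, F#m7 ends at 39, Amaj7 ends at 41, Bb7 ends at 45.
Beat 42 falls within Bb7.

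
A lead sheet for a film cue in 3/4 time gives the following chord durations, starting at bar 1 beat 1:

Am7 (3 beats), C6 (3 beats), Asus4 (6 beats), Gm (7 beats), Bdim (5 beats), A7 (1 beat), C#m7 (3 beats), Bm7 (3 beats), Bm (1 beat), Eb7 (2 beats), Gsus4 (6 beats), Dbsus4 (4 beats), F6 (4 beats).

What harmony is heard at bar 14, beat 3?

Beat 3 of bar 14 is beat (14−1)×3 + 3 = 42 overall.
Running totals: Am7 ends at 3, C6 ends at 6, Asus4 ends at 12, Gm ends at 19, Bdim ends at 24, A7 ends at 25, C#m7 ends at 28, Bm7 ends at 31, Bm ends at 32, Eb7 ends at 34, Gsus4 ends at 40, Dbsus4 ends at 44.
Beat 42 falls within Dbsus4.

Dbsus4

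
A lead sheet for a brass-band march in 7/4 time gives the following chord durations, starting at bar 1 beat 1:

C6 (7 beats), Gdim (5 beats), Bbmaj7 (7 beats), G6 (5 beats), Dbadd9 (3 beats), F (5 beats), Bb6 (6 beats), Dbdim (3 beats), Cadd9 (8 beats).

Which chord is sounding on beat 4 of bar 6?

Beat 4 of bar 6 is beat (6−1)×7 + 4 = 39 overall.
Running totals: C6 ends at 7, Gdim ends at 12, Bbmaj7 ends at 19, G6 ends at 24, Dbadd9 ends at 27, F ends at 32, Bb6 ends at 38, Dbdim ends at 41.
Beat 39 falls within Dbdim.

Dbdim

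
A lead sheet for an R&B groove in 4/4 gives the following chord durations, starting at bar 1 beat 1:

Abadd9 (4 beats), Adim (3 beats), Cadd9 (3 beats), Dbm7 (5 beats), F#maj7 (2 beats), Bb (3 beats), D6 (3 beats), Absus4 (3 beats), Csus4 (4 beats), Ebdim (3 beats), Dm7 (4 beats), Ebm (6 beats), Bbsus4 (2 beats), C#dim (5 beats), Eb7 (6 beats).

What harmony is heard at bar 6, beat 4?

Beat 4 of bar 6 is beat (6−1)×4 + 4 = 24 overall.
Running totals: Abadd9 ends at 4, Adim ends at 7, Cadd9 ends at 10, Dbm7 ends at 15, F#maj7 ends at 17, Bb ends at 20, D6 ends at 23, Absus4 ends at 26.
Beat 24 falls within Absus4.

Absus4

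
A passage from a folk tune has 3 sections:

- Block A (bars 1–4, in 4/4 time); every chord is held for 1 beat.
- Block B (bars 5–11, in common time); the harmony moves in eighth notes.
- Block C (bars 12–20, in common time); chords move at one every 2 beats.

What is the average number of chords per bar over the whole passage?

4.5 chords per bar

A: 4 bars of 4 beats is 16 beats; at 1 beat each that's 16 chords.
B: 7 bars of 4 beats is 28 beats; at 0.5 beats each that's 56 chords.
C: 9 bars of 4 beats is 36 beats; at 2 beats each that's 18 chords.
Overall: 90 chords over 20 bars → 90/20 = 4.5 chords per bar.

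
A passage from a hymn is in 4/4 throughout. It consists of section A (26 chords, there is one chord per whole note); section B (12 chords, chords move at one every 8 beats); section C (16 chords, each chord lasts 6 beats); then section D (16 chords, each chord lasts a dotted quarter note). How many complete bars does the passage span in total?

80 bars

A: 26 × 4 = 104 beats = 26 bars.
B: 12 × 8 = 96 beats = 24 bars.
C: 16 × 6 = 96 beats = 24 bars.
D: 16 × 1.5 = 24 beats = 6 bars.
Total: 26 + 24 + 24 + 6 = 80 bars.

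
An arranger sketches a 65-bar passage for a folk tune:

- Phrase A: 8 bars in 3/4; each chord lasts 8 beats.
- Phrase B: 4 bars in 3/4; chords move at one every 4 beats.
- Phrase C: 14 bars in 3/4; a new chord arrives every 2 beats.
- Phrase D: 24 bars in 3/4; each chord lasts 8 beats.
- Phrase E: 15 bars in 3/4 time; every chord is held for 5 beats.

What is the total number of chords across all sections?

A: 8·3 = 24 beats, 24/8 = 3 chords.
B: 4·3 = 12 beats, 12/4 = 3 chords.
C: 14·3 = 42 beats, 42/2 = 21 chords.
D: 24·3 = 72 beats, 72/8 = 9 chords.
E: 15·3 = 45 beats, 45/5 = 9 chords.
Total: 3 + 3 + 21 + 9 + 9 = 45.

45 chords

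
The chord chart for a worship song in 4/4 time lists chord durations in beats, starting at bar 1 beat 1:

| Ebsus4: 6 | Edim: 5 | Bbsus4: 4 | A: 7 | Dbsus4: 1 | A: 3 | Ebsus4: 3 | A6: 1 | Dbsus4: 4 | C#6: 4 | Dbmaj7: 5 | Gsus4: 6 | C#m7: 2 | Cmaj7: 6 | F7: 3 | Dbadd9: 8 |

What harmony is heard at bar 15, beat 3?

F7

Beat 3 of bar 15 is beat (15−1)×4 + 3 = 59 overall.
Running totals: Ebsus4 ends at 6, Edim ends at 11, Bbsus4 ends at 15, A ends at 22, Dbsus4 ends at 23, A ends at 26, Ebsus4 ends at 29, A6 ends at 30, Dbsus4 ends at 34, C#6 ends at 38, Dbmaj7 ends at 43, Gsus4 ends at 49, C#m7 ends at 51, Cmaj7 ends at 57, F7 ends at 60.
Beat 59 falls within F7.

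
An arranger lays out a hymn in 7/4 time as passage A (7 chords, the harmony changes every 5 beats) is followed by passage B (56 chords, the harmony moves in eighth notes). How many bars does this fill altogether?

9 bars

A: 7 × 5 = 35 beats = 5 bars.
B: 56 × 0.5 = 28 beats = 4 bars.
Total: 5 + 4 = 9 bars.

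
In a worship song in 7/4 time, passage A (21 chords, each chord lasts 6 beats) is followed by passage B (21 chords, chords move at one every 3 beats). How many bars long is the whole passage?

27 bars

A: 21 × 6 = 126 beats = 18 bars.
B: 21 × 3 = 63 beats = 9 bars.
Total: 18 + 9 = 27 bars.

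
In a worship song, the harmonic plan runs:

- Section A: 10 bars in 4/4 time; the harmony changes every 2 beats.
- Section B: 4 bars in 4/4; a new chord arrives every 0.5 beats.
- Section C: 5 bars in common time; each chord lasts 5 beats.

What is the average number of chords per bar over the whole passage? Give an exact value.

A: 10 bars of 4 beats is 40 beats; at 2 beats each that's 20 chords.
B: 4 bars of 4 beats is 16 beats; at 0.5 beats each that's 32 chords.
C: 5 bars of 4 beats is 20 beats; at 5 beats each that's 4 chords.
Overall: 56 chords over 19 bars → 56/19 = 56/19 chords per bar.

56/19 chords per bar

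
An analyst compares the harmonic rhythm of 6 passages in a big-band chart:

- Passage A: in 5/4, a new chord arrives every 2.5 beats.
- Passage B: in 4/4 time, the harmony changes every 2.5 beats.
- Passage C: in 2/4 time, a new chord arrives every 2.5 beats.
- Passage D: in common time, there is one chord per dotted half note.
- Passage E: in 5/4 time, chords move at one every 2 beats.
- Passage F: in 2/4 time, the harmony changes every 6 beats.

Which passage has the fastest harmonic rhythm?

Passage E

A: 5 beats/bar ÷ 2.5 beats/chord = 2 chords/bar.
B: 4 beats/bar ÷ 2.5 beats/chord = 1.6 chords/bar.
C: 2 beats/bar ÷ 2.5 beats/chord = 0.8 chords/bar.
D: 4 beats/bar ÷ 3 beats/chord = 4/3 chords/bar.
E: 5 beats/bar ÷ 2 beats/chord = 2.5 chords/bar.
F: 2 beats/bar ÷ 6 beats/chord = 1/3 chords/bar.
Fastest is E at 2.5 chords/bar.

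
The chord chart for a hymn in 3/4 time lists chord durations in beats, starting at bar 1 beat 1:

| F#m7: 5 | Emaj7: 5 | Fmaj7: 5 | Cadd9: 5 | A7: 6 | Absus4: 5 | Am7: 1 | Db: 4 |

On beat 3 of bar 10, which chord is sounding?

Absus4

Beat 3 of bar 10 is beat (10−1)×3 + 3 = 30 overall.
Running totals: F#m7 ends at 5, Emaj7 ends at 10, Fmaj7 ends at 15, Cadd9 ends at 20, A7 ends at 26, Absus4 ends at 31.
Beat 30 falls within Absus4.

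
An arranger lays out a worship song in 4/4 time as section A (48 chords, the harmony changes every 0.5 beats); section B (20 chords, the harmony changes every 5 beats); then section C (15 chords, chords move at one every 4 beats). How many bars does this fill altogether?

46 bars

A: 48 × 0.5 = 24 beats = 6 bars.
B: 20 × 5 = 100 beats = 25 bars.
C: 15 × 4 = 60 beats = 15 bars.
Total: 6 + 25 + 15 = 46 bars.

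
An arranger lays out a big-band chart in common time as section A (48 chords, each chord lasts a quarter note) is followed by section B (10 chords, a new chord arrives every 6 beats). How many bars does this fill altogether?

27 bars

A: 48 × 1 = 48 beats = 12 bars.
B: 10 × 6 = 60 beats = 15 bars.
Total: 12 + 15 = 27 bars.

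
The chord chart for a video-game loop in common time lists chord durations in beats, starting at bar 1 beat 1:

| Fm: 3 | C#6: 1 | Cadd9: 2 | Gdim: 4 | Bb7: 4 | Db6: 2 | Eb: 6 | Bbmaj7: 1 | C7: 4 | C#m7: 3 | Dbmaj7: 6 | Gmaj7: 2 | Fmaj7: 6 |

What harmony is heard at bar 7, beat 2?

Beat 2 of bar 7 is beat (7−1)×4 + 2 = 26 overall.
Running totals: Fm ends at 3, C#6 ends at 4, Cadd9 ends at 6, Gdim ends at 10, Bb7 ends at 14, Db6 ends at 16, Eb ends at 22, Bbmaj7 ends at 23, C7 ends at 27.
Beat 26 falls within C7.

C7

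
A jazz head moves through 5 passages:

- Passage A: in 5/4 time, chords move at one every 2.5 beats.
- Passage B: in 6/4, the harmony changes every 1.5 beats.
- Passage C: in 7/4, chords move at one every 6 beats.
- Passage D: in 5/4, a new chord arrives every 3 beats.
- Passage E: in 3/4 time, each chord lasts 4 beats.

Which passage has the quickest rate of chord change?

Passage B

A: 5/2.5 = 2 chords/bar.
B: 6/1.5 = 4 chords/bar.
C: 7/6 = 7/6 chords/bar.
D: 5/3 = 5/3 chords/bar.
E: 3/4 = 0.75 chords/bar.
Fastest is B at 4 chords/bar.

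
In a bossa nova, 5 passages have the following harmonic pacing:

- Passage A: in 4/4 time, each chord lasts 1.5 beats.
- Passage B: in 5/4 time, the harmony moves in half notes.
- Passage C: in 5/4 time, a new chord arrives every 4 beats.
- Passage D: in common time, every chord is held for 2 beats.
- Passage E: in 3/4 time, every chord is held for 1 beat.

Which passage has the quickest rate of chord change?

A: 4 beats/bar ÷ 1.5 beats/chord = 8/3 chords/bar.
B: 5 beats/bar ÷ 2 beats/chord = 2.5 chords/bar.
C: 5 beats/bar ÷ 4 beats/chord = 1.25 chords/bar.
D: 4 beats/bar ÷ 2 beats/chord = 2 chords/bar.
E: 3 beats/bar ÷ 1 beat/chord = 3 chords/bar.
Fastest is E at 3 chords/bar.

Passage E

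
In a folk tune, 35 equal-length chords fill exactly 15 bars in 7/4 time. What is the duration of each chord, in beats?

15 bars × 7 beats/bar = 105 beats total.
105 beats ÷ 35 chords = 3 beats per chord.
(That is a dotted half note.)

3 beats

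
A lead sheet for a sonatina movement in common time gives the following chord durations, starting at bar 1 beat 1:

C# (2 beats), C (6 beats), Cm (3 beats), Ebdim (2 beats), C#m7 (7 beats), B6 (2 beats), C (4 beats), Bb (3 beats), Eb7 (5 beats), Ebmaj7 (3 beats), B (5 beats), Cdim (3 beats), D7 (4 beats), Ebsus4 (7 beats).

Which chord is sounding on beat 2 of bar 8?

Eb7

Beat 2 of bar 8 is beat (8−1)×4 + 2 = 30 overall.
Running totals: C# ends at 2, C ends at 8, Cm ends at 11, Ebdim ends at 13, C#m7 ends at 20, B6 ends at 22, C ends at 26, Bb ends at 29, Eb7 ends at 34.
Beat 30 falls within Eb7.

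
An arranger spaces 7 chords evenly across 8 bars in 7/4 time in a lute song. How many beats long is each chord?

8 beats

8 bars × 7 beats/bar = 56 beats total.
56 beats ÷ 7 chords = 8 beats per chord.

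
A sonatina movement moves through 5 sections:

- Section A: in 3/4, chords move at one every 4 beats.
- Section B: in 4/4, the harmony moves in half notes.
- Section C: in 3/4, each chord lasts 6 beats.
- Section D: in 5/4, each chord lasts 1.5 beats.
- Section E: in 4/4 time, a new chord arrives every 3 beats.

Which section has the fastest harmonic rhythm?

Section D

A: 3 beats/bar ÷ 4 beats/chord = 0.75 chords/bar.
B: 4 beats/bar ÷ 2 beats/chord = 2 chords/bar.
C: 3 beats/bar ÷ 6 beats/chord = 0.5 chords/bar.
D: 5 beats/bar ÷ 1.5 beats/chord = 10/3 chords/bar.
E: 4 beats/bar ÷ 3 beats/chord = 4/3 chords/bar.
Fastest is D at 10/3 chords/bar.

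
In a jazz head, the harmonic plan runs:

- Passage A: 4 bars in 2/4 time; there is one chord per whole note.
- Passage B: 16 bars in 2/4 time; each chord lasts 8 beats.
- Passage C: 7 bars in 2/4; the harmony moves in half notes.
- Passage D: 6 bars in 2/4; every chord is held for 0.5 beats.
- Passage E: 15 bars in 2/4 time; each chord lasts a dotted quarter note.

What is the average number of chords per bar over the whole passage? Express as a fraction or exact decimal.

A: 4 bars of 2 beats is 8 beats; at 4 beats each that's 2 chords.
B: 16 bars of 2 beats is 32 beats; at 8 beats each that's 4 chords.
C: 7 bars of 2 beats is 14 beats; at 2 beats each that's 7 chords.
D: 6 bars of 2 beats is 12 beats; at 0.5 beats each that's 24 chords.
E: 15 bars of 2 beats is 30 beats; at 1.5 beats each that's 20 chords.
Overall: 57 chords over 48 bars → 57/48 = 19/16 chords per bar.

19/16 chords per bar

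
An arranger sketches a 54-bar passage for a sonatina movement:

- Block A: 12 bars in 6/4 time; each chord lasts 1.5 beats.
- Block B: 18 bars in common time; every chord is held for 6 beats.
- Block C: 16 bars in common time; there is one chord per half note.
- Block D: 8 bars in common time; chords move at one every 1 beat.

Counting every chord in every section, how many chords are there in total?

A has 72 beats and chords last 1.5 each, so 48 chords.
B has 72 beats and chords last 6 each, so 12 chords.
C has 64 beats and chords last 2 each, so 32 chords.
D has 32 beats and chords last 1 each, so 32 chords.
Total: 48 + 12 + 32 + 32 = 124.

124 chords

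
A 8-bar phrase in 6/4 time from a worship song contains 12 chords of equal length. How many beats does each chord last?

8 bars × 6 beats/bar = 48 beats total.
48 beats ÷ 12 chords = 4 beats per chord.
(That is a whole note.)

4 beats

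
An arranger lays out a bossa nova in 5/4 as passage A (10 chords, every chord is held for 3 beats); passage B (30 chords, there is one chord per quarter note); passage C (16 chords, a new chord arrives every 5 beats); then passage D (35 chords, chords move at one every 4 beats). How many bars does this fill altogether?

56 bars

A: 10 × 3 = 30 beats = 6 bars.
B: 30 × 1 = 30 beats = 6 bars.
C: 16 × 5 = 80 beats = 16 bars.
D: 35 × 4 = 140 beats = 28 bars.
Total: 6 + 6 + 16 + 28 = 56 bars.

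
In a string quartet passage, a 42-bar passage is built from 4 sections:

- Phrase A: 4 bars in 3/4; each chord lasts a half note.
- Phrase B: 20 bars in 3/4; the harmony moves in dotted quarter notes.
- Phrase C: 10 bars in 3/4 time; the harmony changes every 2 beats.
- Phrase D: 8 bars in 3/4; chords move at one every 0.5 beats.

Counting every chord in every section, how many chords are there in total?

A has 12 beats and chords last 2 each, so 6 chords.
B has 60 beats and chords last 1.5 each, so 40 chords.
C has 30 beats and chords last 2 each, so 15 chords.
D has 24 beats and chords last 0.5 each, so 48 chords.
Total: 6 + 40 + 15 + 48 = 109.

109 chords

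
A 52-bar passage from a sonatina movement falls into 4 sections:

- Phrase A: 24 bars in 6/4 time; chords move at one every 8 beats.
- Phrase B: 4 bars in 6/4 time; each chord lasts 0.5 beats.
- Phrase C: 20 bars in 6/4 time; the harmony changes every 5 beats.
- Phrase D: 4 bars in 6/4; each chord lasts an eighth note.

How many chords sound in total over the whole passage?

138 chords

A has 144 beats and chords last 8 each, so 18 chords.
B has 24 beats and chords last 0.5 each, so 48 chords.
C has 120 beats and chords last 5 each, so 24 chords.
D has 24 beats and chords last 0.5 each, so 48 chords.
Total: 18 + 48 + 24 + 48 = 138.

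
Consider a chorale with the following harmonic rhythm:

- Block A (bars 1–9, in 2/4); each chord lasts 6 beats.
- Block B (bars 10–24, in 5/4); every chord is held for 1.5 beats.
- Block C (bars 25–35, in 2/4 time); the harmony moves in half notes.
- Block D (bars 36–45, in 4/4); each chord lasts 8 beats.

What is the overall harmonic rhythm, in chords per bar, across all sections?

23/15 chords per bar

A: 9 bars of 2 beats is 18 beats; at 6 beats each that's 3 chords.
B: 15 bars of 5 beats is 75 beats; at 1.5 beats each that's 50 chords.
C: 11 bars of 2 beats is 22 beats; at 2 beats each that's 11 chords.
D: 10 bars of 4 beats is 40 beats; at 8 beats each that's 5 chords.
Overall: 69 chords over 45 bars → 69/45 = 23/15 chords per bar.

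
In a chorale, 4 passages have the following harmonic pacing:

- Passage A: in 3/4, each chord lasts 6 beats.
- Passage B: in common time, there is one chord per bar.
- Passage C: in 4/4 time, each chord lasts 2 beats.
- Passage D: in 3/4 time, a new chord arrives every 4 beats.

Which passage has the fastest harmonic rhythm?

Passage C

A: each chord is 6 beats in 3/4, so 0.5 per bar.
B: each chord is 4 beats in 4/4, so 1 per bar.
C: each chord is 2 beats in 4/4, so 2 per bar.
D: each chord is 4 beats in 3/4, so 0.75 per bar.
Fastest is C at 2 chords/bar.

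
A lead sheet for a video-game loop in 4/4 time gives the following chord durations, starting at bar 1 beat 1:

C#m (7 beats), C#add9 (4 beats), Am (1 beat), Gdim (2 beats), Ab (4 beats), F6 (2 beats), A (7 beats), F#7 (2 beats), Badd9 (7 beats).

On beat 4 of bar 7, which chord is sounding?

Beat 4 of bar 7 is beat (7−1)×4 + 4 = 28 overall.
Running totals: C#m ends at 7, C#add9 ends at 11, Am ends at 12, Gdim ends at 14, Ab ends at 18, F6 ends at 20, A ends at 27, F#7 ends at 29.
Beat 28 falls within F#7.

F#7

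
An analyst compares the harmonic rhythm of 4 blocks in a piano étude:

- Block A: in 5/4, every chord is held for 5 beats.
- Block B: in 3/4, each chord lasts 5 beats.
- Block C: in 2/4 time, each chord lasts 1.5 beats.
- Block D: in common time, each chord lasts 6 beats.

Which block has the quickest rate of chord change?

A: each chord is 5 beats in 5/4, so 1 per bar.
B: each chord is 5 beats in 3/4, so 0.6 per bar.
C: each chord is 1.5 beats in 2/4, so 4/3 per bar.
D: each chord is 6 beats in 4/4, so 2/3 per bar.
Fastest is C at 4/3 chords/bar.

Block C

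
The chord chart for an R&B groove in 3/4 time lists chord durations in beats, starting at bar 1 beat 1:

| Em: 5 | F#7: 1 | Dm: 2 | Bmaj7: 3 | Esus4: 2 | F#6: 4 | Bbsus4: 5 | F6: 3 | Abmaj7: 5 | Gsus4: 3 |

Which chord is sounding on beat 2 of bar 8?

Beat 2 of bar 8 is beat (8−1)×3 + 2 = 23 overall.
Running totals: Em ends at 5, F#7 ends at 6, Dm ends at 8, Bmaj7 ends at 11, Esus4 ends at 13, F#6 ends at 17, Bbsus4 ends at 22, F6 ends at 25.
Beat 23 falls within F6.

F6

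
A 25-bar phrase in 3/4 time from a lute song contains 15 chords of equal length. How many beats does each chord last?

5 beats

25 bars × 3 beats/bar = 75 beats total.
75 beats ÷ 15 chords = 5 beats per chord.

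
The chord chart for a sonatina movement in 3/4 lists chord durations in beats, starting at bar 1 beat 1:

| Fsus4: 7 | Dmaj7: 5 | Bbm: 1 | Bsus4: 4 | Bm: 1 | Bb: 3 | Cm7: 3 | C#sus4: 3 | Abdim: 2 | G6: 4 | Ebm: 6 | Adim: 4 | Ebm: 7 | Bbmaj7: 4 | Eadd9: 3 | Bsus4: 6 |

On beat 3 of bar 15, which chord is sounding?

Ebm

Beat 3 of bar 15 is beat (15−1)×3 + 3 = 45 overall.
Running totals: Fsus4 ends at 7, Dmaj7 ends at 12, Bbm ends at 13, Bsus4 ends at 17, Bm ends at 18, Bb ends at 21, Cm7 ends at 24, C#sus4 ends at 27, Abdim ends at 29, G6 ends at 33, Ebm ends at 39, Adim ends at 43, Ebm ends at 50.
Beat 45 falls within Ebm.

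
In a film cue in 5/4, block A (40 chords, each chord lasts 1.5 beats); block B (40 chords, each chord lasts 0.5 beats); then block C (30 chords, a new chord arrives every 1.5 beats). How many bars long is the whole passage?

25 bars

A: 40 × 1.5 = 60 beats = 12 bars.
B: 40 × 0.5 = 20 beats = 4 bars.
C: 30 × 1.5 = 45 beats = 9 bars.
Total: 12 + 4 + 9 = 25 bars.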